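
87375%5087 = 896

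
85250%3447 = 2522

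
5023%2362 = 299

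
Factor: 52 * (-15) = -1 * 2^2 * 3^1 * 5^1 * 13^1 = -780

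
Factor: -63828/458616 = -1*2^ (-1)*3^3*97^ (-1) = -27/194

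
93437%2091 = 1433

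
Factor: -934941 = -1 * 3^1 * 7^1 * 211^2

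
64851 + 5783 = 70634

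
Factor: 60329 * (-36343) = -1 * 23^1 * 43^1 * 61^1 * 36343^1 = -2192536847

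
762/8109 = 254/2703 ≈ 0.0940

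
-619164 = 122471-741635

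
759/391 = 1 + 16/17 ≈ 1.94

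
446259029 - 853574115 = -407315086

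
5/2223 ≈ 0.00225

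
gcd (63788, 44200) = 4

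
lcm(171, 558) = 10602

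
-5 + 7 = 2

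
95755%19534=17619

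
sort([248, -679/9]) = [-679/9, 248]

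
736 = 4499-3763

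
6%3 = 0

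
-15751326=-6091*2586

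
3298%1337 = 624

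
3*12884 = 38652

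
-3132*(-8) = 25056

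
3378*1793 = 6056754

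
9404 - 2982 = 6422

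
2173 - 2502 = -329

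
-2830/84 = -33-29/42 ≈ -33.69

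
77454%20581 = 15711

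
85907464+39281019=125188483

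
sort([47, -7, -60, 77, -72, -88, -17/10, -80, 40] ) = [-88, -80, -72, -60, -7, -17/10, 40, 47, 77] 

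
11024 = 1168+9856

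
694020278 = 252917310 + 441102968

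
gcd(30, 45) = 15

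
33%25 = 8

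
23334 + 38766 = 62100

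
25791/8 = 3223 + 7/8 ≈ 3223.88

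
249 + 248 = 497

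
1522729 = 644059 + 878670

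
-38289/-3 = 12763 = 12763.00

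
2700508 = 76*35533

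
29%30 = 29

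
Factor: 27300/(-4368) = -1 * 2^(-2) * 5^2 = -25/4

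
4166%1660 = 846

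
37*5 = 185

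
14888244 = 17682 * 842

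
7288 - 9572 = -2284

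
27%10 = 7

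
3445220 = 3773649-328429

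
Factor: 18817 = 31^1*607^1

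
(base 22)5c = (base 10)122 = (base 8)172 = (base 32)3q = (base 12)a2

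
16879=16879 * 1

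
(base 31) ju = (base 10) 619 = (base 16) 26b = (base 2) 1001101011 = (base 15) 2b4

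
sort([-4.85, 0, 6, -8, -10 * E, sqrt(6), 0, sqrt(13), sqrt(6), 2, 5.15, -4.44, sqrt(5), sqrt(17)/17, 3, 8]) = [-10 * E, -8, -4.85, -4.44, 0, 0, sqrt(17)/17, 2, sqrt(5), sqrt(6), sqrt(6), 3, sqrt(13), 5.15, 6, 8]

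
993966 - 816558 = 177408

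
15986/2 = 7993 = 7993.00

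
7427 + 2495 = 9922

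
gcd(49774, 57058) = 1214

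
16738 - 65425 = -48687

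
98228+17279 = 115507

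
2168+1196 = 3364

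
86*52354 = 4502444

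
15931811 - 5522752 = 10409059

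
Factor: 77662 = 2^1*13^1*29^1*103^1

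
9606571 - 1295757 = 8310814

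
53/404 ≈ 0.131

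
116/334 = 58/167 ≈ 0.347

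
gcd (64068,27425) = 1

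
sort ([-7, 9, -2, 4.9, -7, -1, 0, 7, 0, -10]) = [-10, -7, -7, -2, -1, 0, 0, 4.9, 7, 9]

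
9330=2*4665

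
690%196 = 102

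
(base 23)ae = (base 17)e6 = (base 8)364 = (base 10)244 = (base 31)7r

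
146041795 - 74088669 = 71953126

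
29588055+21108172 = 50696227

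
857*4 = 3428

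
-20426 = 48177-68603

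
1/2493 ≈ 0.000401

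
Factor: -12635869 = -1*12635869^1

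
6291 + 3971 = 10262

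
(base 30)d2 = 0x188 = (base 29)df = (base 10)392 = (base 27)ee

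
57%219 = 57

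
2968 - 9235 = -6267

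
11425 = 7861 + 3564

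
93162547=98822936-5660389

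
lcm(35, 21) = 105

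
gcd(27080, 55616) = 8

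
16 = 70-54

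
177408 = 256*693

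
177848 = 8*22231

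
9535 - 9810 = -275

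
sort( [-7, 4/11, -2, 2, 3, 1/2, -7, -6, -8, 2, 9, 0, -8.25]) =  [-8.25, -8, -7, -7, -6, -2, 0, 4/11, 1/2, 2, 2, 3, 9]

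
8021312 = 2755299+5266013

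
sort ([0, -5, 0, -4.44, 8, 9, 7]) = [-5, -4.44, 0, 0, 7, 8, 9]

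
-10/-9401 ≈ 0.00106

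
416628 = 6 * 69438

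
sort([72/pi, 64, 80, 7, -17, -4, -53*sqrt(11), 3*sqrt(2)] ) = [-53*sqrt(11), -17, -4, 3*sqrt(2), 7, 72/pi, 64, 80] 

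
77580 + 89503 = 167083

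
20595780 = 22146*930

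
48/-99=-16/33 ≈ -0.485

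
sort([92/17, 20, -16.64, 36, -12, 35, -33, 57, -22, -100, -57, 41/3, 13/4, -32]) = [-100, -57, -33, -32, -22, -16.64, -12, 13/4, 92/17, 41/3, 20, 35, 36, 57]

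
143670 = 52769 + 90901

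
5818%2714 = 390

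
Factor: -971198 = -1 * 2^1 * 23^1 * 43^1 * 491^1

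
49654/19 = 2613 + 7/19 ≈ 2613.37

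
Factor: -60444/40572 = -1 * 7^(-2) * 73^1 = -73/49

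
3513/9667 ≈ 0.363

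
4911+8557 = 13468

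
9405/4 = 2351 + 1/4 = 2351.25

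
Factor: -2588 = -1*2^2*647^1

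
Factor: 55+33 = 2^3*11^1 = 88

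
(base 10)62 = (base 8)76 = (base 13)4a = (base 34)1s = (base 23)2g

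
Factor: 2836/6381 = 2^2*3^(-2) = 4/9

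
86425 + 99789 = 186214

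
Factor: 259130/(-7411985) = -1*2^1*7^(-2)*25913^1*30253^(-1) = -51826/1482397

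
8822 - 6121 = 2701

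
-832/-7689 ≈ 0.108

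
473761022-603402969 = -129641947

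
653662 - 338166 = 315496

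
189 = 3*63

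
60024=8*7503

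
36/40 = 9/10 = 0.90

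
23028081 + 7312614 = 30340695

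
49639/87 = 570 + 49/87 ≈ 570.56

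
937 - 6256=-5319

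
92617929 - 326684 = 92291245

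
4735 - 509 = 4226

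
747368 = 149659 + 597709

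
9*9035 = 81315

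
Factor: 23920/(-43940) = -1 * 2^2 * 13^(-2) * 23^1 = -92/169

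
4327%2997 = 1330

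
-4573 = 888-5461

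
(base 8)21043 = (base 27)bqi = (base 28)b43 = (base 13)3c93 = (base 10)8739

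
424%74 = 54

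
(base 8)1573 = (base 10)891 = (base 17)317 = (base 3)1020000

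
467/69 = 6 + 53/69 ≈ 6.77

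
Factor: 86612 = 2^2*59^1*367^1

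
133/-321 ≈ -0.414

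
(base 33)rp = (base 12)644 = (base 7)2446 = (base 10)916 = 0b1110010100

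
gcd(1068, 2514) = 6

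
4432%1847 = 738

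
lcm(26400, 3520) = 52800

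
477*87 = 41499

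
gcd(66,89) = 1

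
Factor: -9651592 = -1*2^3*1206449^1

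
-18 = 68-86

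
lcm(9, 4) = 36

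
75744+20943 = 96687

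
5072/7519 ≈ 0.675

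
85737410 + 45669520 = 131406930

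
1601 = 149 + 1452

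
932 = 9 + 923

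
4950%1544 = 318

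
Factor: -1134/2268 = -1*2^(-1) = -1/2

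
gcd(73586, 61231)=1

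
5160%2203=754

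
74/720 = 37/360 ≈ 0.103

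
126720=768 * 165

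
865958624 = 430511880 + 435446744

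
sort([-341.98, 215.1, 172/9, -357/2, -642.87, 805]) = [-642.87, -341.98, -357/2, 172/9, 215.1, 805]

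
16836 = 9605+7231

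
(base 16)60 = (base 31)33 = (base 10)96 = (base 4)1200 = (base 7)165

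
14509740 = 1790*8106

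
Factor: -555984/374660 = -1*2^2*3^5*5^(-1)*131^(-1) = -972/655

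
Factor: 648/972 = 2^1*3^(-1) = 2/3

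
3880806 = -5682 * (-683)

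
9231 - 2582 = 6649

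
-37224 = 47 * (-792)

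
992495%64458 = 25625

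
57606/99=581 + 29/33 ≈ 581.88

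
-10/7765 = -2/1553 ≈ -0.00129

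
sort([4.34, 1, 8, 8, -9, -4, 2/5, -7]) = [-9, -7, -4, 2/5, 1, 4.34, 8, 8]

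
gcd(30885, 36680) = 5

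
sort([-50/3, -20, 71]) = [-20, -50/3, 71]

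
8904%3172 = 2560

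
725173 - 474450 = 250723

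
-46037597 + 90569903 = 44532306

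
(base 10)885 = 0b1101110101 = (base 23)1fb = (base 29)11f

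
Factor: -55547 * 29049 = -1 * 3^1 * 23^1 * 421^1 * 55547^1 = -1613584803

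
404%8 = 4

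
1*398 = 398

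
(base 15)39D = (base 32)PN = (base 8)1467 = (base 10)823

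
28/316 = 7/79 ≈ 0.0886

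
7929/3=2643=2643.00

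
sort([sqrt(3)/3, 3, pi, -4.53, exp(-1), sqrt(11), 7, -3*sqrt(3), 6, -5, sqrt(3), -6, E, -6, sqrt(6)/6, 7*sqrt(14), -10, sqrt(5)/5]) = [-10, -6, -6, -3*sqrt(3), -5, -4.53, exp(-1), sqrt(6)/6, sqrt(5)/5, sqrt(3)/3, sqrt(3), E, 3, pi, sqrt(11), 6, 7, 7*sqrt(14)]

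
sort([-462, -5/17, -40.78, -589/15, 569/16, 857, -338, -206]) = [-462, -338, -206, -40.78, -589/15, -5/17, 569/16, 857]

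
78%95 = 78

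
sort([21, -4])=[-4, 21]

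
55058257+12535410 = 67593667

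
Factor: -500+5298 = 2^1 * 2399^1 = 4798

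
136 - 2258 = -2122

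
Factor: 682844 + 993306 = 2^1 * 5^2 * 7^1 * 4789^1 = 1676150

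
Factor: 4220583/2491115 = 3^1*5^(-1)*11^(-1)*45293^(-1)*1406861^1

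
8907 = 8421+486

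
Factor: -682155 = -1 * 3^3 * 5^1 * 31^1 * 163^1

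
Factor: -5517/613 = -1*3^2 = -9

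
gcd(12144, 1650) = 66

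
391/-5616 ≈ -0.0696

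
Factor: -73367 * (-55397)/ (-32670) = -1 * 2^ (-1) * 3^ (-3) * 5^ (-1) * 7^1 * 11^ (-2) * 31^1 * 47^1 * 223^1 * 1787^1 = -4064311699/32670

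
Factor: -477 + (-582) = -1*3^1*353^1 = -1059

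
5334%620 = 374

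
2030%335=20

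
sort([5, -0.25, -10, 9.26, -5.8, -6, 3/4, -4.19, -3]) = [-10, -6, -5.8, -4.19, -3, -0.25, 3/4, 5, 9.26]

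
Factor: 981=3^2 * 109^1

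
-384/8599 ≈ -0.0447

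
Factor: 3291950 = 2^1*5^2*65839^1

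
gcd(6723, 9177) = 3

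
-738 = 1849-2587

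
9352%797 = 585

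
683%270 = 143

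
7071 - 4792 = 2279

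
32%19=13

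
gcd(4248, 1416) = 1416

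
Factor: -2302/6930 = -1*3^(-2)*5^(-1)*7^(-1)*11^(-1)*1151^1 = -1151/3465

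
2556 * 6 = 15336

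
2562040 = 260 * 9854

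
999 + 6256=7255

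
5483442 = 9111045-3627603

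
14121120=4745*2976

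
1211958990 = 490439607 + 721519383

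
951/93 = 317/31 ≈ 10.23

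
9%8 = 1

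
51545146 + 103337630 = 154882776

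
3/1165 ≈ 0.00258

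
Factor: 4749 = 3^1*1583^1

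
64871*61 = 3957131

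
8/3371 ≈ 0.00237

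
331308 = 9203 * 36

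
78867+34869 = 113736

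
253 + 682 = 935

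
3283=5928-2645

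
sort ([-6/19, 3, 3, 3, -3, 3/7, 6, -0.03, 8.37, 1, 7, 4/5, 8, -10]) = [-10, -3, -6/19, -0.03, 3/7, 4/5, 1, 3, 3, 3, 6, 7, 8, 8.37]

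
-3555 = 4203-7758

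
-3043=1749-4792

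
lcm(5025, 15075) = 15075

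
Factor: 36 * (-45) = -1 * 2^2 * 3^4 * 5^1 = -1620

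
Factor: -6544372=-1*2^2*29^1*56417^1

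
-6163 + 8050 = 1887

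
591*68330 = 40383030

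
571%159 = 94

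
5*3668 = 18340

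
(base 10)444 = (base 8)674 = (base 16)1bc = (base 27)gc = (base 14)23a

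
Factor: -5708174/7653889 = -1*2^1*53^(-1)*139^1*20533^1*144413^(-1)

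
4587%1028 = 475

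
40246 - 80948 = -40702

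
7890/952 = 3945/476 ≈ 8.29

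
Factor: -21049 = -1*7^1*31^1*97^1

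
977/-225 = -4 - 77/225 ≈ -4.34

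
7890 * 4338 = 34226820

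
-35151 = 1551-36702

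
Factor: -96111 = -1*3^2*59^1*181^1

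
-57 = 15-72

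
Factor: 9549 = 3^2*1061^1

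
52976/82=26488/41 ≈ 646.05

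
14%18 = 14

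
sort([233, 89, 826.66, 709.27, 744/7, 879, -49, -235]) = [-235, -49, 89, 744/7, 233, 709.27, 826.66, 879]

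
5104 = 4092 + 1012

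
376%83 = 44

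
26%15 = 11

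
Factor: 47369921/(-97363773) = -1*3^(-2)*13^(-2)*1429^1*33149^1*64013^(-1)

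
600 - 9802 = -9202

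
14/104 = 7/52≈0.135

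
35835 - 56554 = -20719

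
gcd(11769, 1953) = 3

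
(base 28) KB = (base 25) ML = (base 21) 164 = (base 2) 1000111011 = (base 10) 571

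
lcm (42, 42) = 42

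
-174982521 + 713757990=538775469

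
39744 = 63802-24058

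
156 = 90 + 66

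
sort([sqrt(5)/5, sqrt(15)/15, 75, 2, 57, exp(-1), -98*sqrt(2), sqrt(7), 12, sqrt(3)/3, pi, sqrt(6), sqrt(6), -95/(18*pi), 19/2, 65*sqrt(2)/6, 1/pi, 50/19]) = [-98*sqrt(2), -95/(18*pi), sqrt(15)/15, 1/pi, exp(-1), sqrt(5)/5, sqrt(3)/3, 2, sqrt(6), sqrt(6), 50/19, sqrt(7), pi, 19/2, 12, 65*sqrt(2)/6, 57, 75]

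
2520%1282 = 1238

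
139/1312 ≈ 0.106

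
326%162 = 2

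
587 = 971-384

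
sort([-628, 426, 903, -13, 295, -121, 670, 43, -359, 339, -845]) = [-845, -628, -359, -121, -13, 43, 295, 339, 426, 670, 903]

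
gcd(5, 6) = 1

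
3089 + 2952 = 6041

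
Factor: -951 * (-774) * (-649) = -1 * 2^1 * 3^3 * 11^1 * 43^1 * 59^1 * 317^1 = -477712026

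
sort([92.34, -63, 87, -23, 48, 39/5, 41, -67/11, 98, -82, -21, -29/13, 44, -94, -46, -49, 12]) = [-94, -82, -63, -49, -46, -23, -21, -67/11, -29/13, 39/5, 12, 41, 44, 48, 87, 92.34, 98]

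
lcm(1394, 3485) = 6970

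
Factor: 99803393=37^1*2697389^1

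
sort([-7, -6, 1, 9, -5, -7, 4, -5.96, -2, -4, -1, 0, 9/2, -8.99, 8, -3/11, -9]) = [-9, -8.99, -7, -7, -6, -5.96, -5, -4, -2, -1, -3/11, 0, 1, 4, 9/2, 8, 9]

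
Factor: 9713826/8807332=2^(-1)*3^2*19^1*37^(-1)*28403^1*59509^(-1)=4856913/4403666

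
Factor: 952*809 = 2^3*7^1*17^1*809^1 = 770168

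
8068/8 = 1008 + 1/2 = 1008.50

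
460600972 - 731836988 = -271236016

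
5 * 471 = 2355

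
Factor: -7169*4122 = -1*2^1*3^2*67^1*107^1*229^1 = -29550618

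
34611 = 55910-21299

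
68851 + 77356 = 146207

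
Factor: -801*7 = -1*3^2*7^1*89^1 = -5607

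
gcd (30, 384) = 6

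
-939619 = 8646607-9586226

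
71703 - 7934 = 63769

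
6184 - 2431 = 3753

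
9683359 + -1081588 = 8601771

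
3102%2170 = 932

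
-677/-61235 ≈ 0.0111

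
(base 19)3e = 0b1000111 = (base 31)29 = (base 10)71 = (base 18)3h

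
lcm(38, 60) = 1140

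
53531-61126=-7595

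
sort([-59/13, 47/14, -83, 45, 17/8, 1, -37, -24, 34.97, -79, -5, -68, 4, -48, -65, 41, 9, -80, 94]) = [-83, -80, -79, -68, -65, -48, -37, -24, -5, -59/13, 1, 17/8, 47/14, 4, 9, 34.97, 41, 45, 94]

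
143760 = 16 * 8985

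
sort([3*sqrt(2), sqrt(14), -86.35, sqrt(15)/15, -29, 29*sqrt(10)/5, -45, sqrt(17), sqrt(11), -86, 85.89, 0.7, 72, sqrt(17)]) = [-86.35, -86, -45, -29, sqrt(15)/15, 0.7, sqrt(11), sqrt(14), sqrt(17), sqrt(17), 3*sqrt(2), 29*sqrt(10)/5, 72, 85.89]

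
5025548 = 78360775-73335227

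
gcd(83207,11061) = 1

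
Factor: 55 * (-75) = -1 * 3^1 * 5^3 * 11^1 = -4125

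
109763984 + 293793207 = 403557191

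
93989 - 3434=90555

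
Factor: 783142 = 2^1 * 19^1 * 37^1 * 557^1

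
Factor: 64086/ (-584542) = -1*3^1*7^ (-1)*11^1*43^ (-1) = -33/301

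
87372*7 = 611604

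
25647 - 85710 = -60063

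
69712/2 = 34856 = 34856.00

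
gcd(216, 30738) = 6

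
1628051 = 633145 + 994906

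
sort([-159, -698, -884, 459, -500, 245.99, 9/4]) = [-884, -698, -500, -159, 9/4, 245.99, 459]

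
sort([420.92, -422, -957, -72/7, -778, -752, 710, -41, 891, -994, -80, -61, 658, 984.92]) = [-994, -957, -778, -752, -422, -80, -61, -41, -72/7, 420.92, 658, 710, 891, 984.92]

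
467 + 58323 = 58790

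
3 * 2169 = 6507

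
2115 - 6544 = -4429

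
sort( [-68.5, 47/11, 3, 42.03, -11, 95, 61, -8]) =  [-68.5, -11, -8, 3, 47/11, 42.03, 61, 95]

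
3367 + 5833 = 9200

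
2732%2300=432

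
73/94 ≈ 0.777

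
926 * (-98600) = -91303600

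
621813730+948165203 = 1569978933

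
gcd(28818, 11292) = 6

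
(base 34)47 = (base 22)6b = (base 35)43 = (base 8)217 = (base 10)143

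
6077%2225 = 1627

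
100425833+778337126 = 878762959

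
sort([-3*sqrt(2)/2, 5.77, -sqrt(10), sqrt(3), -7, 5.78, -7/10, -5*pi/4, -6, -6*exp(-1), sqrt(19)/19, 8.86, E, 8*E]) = [-7, -6, -5*pi/4, -sqrt(10), -6*exp(-1), -3*sqrt(2)/2, -7/10, sqrt(19)/19, sqrt(3), E, 5.77, 5.78, 8.86, 8*E]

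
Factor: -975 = -1 * 3^1 * 5^2 * 13^1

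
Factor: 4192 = 2^5 * 131^1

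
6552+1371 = 7923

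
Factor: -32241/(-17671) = 3^1*11^1*41^(-1)*431^(-1)*977^1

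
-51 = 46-97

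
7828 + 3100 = 10928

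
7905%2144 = 1473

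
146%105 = 41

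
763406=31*24626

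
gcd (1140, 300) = 60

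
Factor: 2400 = 2^5*3^1*5^2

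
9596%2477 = 2165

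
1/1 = 1 = 1.00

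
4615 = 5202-587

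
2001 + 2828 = 4829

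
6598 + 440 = 7038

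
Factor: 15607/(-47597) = -1 * 11^(-1) * 4327^(-1) * 15607^1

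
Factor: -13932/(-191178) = 2^1*3^2*13^(-1)*19^(-1) = 18/247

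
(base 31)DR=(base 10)430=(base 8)656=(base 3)120221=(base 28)FA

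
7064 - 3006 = 4058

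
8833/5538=1 + 3295/5538≈1.59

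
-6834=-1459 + -5375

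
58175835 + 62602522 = 120778357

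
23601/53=445 + 16/53 ≈ 445.30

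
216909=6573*33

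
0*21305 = 0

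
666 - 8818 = -8152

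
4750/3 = 1583 + 1/3 ≈ 1583.33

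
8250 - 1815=6435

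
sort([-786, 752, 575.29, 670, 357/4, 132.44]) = [-786, 357/4, 132.44, 575.29, 670, 752]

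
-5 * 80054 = -400270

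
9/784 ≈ 0.0115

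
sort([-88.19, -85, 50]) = [-88.19, -85, 50]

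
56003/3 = 18667 + 2/3 ≈ 18667.67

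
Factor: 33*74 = 2^1*3^1*11^1*37^1 = 2442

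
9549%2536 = 1941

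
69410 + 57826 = 127236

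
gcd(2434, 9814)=2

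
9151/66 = 138 + 43/66 ≈ 138.65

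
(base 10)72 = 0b1001000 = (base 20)3c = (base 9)80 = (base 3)2200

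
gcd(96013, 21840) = 1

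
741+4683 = 5424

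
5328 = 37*144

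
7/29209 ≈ 0.000240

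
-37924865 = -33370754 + -4554111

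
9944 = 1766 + 8178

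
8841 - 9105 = -264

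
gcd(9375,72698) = 1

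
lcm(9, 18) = 18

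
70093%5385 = 88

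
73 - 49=24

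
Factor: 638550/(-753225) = -1*2^1*3^2*11^(-1)*43^1*83^(-1) = -774/913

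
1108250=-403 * (-2750)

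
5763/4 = 1440 + 3/4 = 1440.75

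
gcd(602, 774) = 86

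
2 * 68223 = 136446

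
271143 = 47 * 5769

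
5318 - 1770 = 3548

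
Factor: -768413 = -1*29^1*26497^1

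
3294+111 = 3405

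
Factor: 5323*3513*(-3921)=-1*3^2*1171^1*1307^1*5323^1=-73321519779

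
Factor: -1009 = -1*1009^1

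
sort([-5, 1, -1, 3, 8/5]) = [-5, -1, 1, 8/5, 3]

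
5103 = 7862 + -2759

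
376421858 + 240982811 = 617404669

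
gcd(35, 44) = 1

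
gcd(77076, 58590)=18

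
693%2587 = 693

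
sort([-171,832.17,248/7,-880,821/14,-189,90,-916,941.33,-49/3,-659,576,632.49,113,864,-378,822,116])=[-916,-880,-659,-378,-189,-171,-49/3,248/7,821/14,90,113,116,576,632.49,822,832.17,864,941.33]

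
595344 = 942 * 632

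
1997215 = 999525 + 997690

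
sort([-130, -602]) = [-602, -130]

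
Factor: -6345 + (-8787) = -1 * 2^2 * 3^1 * 13^1 * 97^1 = -15132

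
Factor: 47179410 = 2^1*3^1*5^1*1572647^1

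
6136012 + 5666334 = 11802346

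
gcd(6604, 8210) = 2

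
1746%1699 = 47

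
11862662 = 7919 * 1498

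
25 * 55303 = 1382575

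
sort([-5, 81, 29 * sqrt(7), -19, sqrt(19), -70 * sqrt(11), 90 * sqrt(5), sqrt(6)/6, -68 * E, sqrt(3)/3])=[-70 * sqrt(11), -68 * E, -19, -5, sqrt(6)/6, sqrt(3)/3, sqrt(19), 29 * sqrt(7), 81, 90 * sqrt(5)]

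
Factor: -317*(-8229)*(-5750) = -1*2^1*3^1*5^3*13^1*23^1*211^1*317^1 = -14999409750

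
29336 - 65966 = -36630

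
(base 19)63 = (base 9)140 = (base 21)5c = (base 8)165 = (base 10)117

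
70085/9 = 7787 + 2/9 ≈ 7787.22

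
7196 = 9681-2485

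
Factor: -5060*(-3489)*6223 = 2^2*3^1*5^1*7^2*11^1*23^1*127^1*1163^1 = 109862957820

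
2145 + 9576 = 11721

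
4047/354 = 1349/118 ≈ 11.43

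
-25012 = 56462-81474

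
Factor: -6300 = -1 * 2^2 * 3^2 * 5^2 * 7^1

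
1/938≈0.00107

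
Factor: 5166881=23^1*277^1*811^1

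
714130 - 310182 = 403948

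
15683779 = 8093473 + 7590306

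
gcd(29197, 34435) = 97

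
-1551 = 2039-3590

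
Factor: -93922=-1 * 2^1 * 151^1 * 311^1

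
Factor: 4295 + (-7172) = -1*3^1*7^1*137^1 = -2877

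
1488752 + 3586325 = 5075077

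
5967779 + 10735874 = 16703653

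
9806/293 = 33+137/293 ≈ 33.47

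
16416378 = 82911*198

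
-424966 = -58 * 7327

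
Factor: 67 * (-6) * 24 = -1 * 2^4 * 3^2 * 67^1 = -9648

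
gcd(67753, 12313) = 7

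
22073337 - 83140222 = -61066885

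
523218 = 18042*29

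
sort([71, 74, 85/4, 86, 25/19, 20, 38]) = [25/19, 20, 85/4, 38, 71, 74, 86]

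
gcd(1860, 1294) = 2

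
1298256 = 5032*258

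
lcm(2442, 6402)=236874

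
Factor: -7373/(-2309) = 73^1*101^1*2309^(-1)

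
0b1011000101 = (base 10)709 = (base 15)324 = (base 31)mr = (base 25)139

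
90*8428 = 758520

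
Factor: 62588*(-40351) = -1*2^2*15647^1*40351^1 = -2525488388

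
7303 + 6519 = 13822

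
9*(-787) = -7083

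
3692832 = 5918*624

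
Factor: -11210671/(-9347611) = 7^(-1)*13^(-1)*41^1*127^1*139^(-1)*739^(-1)*2153^1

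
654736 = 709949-55213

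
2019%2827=2019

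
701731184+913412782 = 1615143966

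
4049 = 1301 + 2748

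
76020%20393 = 14841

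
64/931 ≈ 0.0687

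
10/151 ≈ 0.0662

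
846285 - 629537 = 216748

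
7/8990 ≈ 0.000779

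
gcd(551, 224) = 1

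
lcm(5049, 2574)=131274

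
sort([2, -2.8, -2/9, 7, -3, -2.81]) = [-3, -2.81, -2.8, -2/9, 2, 7]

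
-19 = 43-62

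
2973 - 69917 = -66944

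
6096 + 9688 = 15784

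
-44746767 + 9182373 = -35564394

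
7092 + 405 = 7497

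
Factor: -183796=-1 * 2^2 * 45949^1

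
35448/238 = 2532/17 ≈ 148.94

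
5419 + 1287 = 6706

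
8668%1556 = 888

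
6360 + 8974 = 15334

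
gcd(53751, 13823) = 23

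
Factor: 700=2^2*5^2*7^1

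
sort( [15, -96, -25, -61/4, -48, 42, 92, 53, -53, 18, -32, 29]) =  [-96, -53, -48, -32, -25, -61/4, 15, 18, 29, 42, 53, 92]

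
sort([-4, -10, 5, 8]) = [-10, -4, 5, 8]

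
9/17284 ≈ 0.000521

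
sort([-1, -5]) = [-5, -1]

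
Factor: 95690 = 2^1 * 5^1 * 7^1 * 1367^1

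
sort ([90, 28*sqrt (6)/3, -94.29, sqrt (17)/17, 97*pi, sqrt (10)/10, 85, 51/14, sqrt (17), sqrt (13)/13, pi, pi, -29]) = [-94.29, -29, sqrt (17)/17, sqrt (13)/13, sqrt (10)/10, pi, pi, 51/14, sqrt (17), 28*sqrt (6)/3, 85, 90, 97*pi]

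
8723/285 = 30 + 173/285 ≈ 30.61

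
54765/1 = 54765 = 54765.00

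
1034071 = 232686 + 801385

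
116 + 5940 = 6056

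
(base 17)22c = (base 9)763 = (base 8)1160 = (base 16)270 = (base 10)624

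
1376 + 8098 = 9474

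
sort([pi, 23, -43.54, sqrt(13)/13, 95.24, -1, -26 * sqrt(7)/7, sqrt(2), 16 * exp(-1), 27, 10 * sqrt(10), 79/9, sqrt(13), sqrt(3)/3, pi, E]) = [-43.54, -26 * sqrt(7)/7, -1, sqrt(13)/13, sqrt(3)/3, sqrt(2), E, pi, pi, sqrt(13), 16 * exp(-1), 79/9, 23, 27, 10 * sqrt(10), 95.24]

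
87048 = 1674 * 52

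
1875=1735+140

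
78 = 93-15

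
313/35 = 8 + 33/35 ≈ 8.94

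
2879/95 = 30 + 29/95 ≈ 30.31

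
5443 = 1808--3635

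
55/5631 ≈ 0.00977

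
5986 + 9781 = 15767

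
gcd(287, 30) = 1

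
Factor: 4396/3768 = 2^(-1)*3^(-1)*7^1 = 7/6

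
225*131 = 29475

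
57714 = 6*9619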